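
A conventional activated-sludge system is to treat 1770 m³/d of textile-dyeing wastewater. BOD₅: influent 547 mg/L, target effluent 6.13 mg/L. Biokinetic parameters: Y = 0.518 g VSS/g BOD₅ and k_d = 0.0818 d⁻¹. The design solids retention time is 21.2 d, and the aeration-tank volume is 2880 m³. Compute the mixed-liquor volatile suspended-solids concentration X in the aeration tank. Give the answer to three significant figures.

From V·X·(1 + k_d·θ_c) = Y·Q·(S₀ − S)·θ_c: X = 0.518 × 1770 × (547 − 6.13) × 21.2 / [2880 × (1 + 0.0818 × 21.2)] = 1335 mg/L.

X ≈ 1340 mg/L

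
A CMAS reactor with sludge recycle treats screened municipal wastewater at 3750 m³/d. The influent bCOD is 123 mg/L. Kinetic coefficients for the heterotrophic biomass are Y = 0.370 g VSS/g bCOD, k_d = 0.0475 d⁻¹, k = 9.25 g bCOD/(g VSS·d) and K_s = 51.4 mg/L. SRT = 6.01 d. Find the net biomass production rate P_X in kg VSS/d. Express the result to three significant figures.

P_X ≈ 129 kg VSS/d

For a completely mixed reactor with recycle the Lawrence–McCarty relation gives S = K_s·(1 + k_d·θ_c) / [θ_c·(Y·k − k_d) − 1] = 51.4 × (1 + 0.0475 × 6.01) / [6.01 × (0.370 × 9.25 − 0.0475) − 1] = 66.07 / 19.28 = 3.426 mg/L.
Y_obs = Y / (1 + k_d θ_c) = 0.370 / (1 + 0.0475 × 6.01) = 0.370 / 1.285 = 0.2878.
Mass of bCOD removed per day: Q(S₀ − S) = 3750 × 119.6 g/m³ = 448.4 kg/d.
Biomass produced: P_X = Y_obs·Q·ΔS = 0.2878 × 448.4 ≈ 129.1 kg VSS/d.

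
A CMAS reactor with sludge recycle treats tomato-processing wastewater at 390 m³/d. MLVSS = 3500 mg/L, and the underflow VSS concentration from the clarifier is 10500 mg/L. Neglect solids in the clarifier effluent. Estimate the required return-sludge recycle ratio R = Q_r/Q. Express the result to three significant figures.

R ≈ 0.500

Mass balance around the secondary clarifier (neglecting effluent solids): R = X / (X_r − X) = 3500 / (10500 − 3500) = 0.5000.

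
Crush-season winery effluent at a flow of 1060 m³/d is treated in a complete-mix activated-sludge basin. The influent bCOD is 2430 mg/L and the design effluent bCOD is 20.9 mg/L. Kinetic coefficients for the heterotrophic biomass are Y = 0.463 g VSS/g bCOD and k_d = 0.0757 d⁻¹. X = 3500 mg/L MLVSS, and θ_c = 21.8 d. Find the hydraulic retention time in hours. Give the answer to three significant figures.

From the SRT design equation V = Y Q (S₀−S) θ_c / [X (1 + k_d θ_c)] = 0.463 × 1060 × (2430 − 20.9) × 21.8 / [3500 × (1 + 0.0757 × 21.8)] = 2.58×10^7 / 9276 = 2779 m³.
Hydraulic retention time τ = V/Q = 2779 / 1060 = 2.621 d = 62.91 h.

τ ≈ 62.9 h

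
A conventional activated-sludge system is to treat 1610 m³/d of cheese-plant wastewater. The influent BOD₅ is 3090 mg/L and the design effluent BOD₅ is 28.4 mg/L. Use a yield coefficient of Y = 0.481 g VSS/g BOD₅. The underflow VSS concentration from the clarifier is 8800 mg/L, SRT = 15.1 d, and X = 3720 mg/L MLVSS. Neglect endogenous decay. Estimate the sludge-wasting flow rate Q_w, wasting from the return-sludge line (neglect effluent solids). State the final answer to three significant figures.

Q_w ≈ 269 m³/d

Biomass mass balance (decay neglected): V·X = Y·Q·(S₀ − S)·θ_c, so V = 0.481 × 1610 × (3090 − 28.4) × 15.1 / 3720 = 9624 m³.
Wasting from the return line (neglecting effluent solids): Q_w = V·X / (θ_c·X_r) = 9624 × 3720 / (15.1 × 8800) = 269.4 m³/d.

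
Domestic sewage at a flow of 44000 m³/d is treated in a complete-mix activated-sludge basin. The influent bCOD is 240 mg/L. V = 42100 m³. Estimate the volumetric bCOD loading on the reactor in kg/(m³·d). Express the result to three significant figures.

Volumetric loading L_v = Q·S₀ / V = 44000 × 240 g/m³ / 42100 m³ = 250.8 g/(m³·d) = 0.2508 kg bCOD/(m³·d).

L_v ≈ 0.251 kg bCOD/(m³·d)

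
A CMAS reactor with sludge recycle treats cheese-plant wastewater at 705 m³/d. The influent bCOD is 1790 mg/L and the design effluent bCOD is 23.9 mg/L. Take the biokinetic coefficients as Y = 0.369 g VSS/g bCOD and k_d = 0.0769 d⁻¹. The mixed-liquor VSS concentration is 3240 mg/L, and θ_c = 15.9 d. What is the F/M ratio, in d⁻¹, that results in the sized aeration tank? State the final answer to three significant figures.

From the SRT design equation V = Y Q (S₀−S) θ_c / [X (1 + k_d θ_c)] = 0.369 × 705 × (1790 − 23.9) × 15.9 / [3240 × (1 + 0.0769 × 15.9)] = 7.31×10^6 / 7202 = 1014 m³.
F/M = Q·S₀ / (V·X) = 705 × 1790 / (1014 × 3240) = 0.3840 g bCOD·(g VSS·d)⁻¹.

F/M ≈ 0.384 d⁻¹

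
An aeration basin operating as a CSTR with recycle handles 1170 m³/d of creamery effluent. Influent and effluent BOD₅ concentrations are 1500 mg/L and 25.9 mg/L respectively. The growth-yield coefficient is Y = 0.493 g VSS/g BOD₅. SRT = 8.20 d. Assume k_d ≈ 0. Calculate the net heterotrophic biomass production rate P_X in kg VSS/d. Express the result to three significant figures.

P_X ≈ 850 kg VSS/d

No decay correction is needed, so Y_obs = Y = 0.493.
ΔS = 1500 − 25.9 = 1474 mg/L, so the substrate removal rate is 1170 × 1474/1000 = 1725 kg BOD₅/d.
Net biomass production P_X = Y_obs × Q·(S₀ − S) = 0.4930 × 1725 = 850.3 kg VSS/d.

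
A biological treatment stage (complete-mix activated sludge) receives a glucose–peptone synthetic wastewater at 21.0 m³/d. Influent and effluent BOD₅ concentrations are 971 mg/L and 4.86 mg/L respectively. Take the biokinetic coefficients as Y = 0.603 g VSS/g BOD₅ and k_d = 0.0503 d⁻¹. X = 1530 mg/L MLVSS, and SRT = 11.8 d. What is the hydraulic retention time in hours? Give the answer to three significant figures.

τ ≈ 67.7 h

From the SRT design equation V = Y Q (S₀−S) θ_c / [X (1 + k_d θ_c)] = 0.603 × 21.0 × (971 − 4.86) × 11.8 / [1530 × (1 + 0.0503 × 11.8)] = 1.44×10^5 / 2438 = 59.21 m³.
τ = V/Q = 59.21/21.0 = 2.820 d, or 67.67 h.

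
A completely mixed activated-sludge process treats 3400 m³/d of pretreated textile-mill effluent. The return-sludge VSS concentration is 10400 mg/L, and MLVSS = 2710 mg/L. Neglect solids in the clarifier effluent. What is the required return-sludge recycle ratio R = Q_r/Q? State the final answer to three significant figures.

R = Q_r/Q = X/(X_r − X) = 2710 / (10400 − 2710) = 0.3524.

R ≈ 0.352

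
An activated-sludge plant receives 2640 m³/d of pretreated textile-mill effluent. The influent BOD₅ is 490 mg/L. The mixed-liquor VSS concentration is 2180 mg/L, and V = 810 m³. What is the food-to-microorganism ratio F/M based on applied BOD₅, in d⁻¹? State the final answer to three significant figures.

F/M ≈ 0.733 d⁻¹

Food-to-microorganism ratio F/M = Q S₀ / (V X) = 2640 × 490 / (810.0 × 2180) = 0.7326 d⁻¹.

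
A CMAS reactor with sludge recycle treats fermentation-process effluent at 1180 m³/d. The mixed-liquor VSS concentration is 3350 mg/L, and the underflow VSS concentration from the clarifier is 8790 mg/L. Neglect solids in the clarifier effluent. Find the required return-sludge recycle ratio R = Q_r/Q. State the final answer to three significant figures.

Solids balance on the clarifier gives (1+R)X = R·X_r, so R = X/(X_r − X) = 3350 / (8790 − 3350) = 0.6158.

R ≈ 0.616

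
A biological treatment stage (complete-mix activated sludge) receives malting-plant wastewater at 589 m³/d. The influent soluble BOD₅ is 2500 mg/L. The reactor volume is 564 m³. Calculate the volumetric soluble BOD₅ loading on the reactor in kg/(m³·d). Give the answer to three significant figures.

L_v ≈ 2.61 kg soluble BOD₅/(m³·d)

Volumetric loading L_v = Q·S₀ / V = 589 × 2500 g/m³ / 564.0 m³ = 2611 g/(m³·d) = 2.611 kg soluble BOD₅/(m³·d).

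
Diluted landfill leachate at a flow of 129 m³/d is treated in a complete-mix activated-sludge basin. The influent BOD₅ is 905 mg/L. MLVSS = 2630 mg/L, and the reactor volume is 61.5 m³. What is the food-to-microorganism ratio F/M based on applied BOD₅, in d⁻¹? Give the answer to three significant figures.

F/M ≈ 0.722 d⁻¹

F/M = Q·S₀ / (V·X) = 129 × 905 / (61.50 × 2630) = 0.7218 g BOD₅·(g VSS·d)⁻¹.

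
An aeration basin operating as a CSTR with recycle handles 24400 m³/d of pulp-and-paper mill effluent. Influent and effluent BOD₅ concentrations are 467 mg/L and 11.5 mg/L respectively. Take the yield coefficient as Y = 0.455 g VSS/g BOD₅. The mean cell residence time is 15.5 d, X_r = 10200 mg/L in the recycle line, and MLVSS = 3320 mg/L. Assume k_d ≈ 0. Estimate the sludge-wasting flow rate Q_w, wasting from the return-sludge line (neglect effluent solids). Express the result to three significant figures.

V·X = Y·Q·ΔS·θ_c gives V = 0.455 × 24400 × (467 − 11.5) × 15.5 / 3320 = 23609 m³.
Wasting from the return line (neglecting effluent solids): Q_w = V·X / (θ_c·X_r) = 23609 × 3320 / (15.5 × 10200) = 495.8 m³/d.

Q_w ≈ 496 m³/d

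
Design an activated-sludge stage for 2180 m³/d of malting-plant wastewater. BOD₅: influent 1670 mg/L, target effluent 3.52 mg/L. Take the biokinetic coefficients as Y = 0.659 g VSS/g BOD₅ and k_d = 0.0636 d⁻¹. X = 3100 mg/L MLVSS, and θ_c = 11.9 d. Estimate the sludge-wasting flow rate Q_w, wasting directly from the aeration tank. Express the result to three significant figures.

Q_w ≈ 440 m³/d

Rearranging the biomass balance for a CMAS with decay, V = Y·Q·ΔS·θ_c / [X·(1+k_d θ_c)] = 0.659 × 2180 × (1670 − 3.52) × 11.9 / [3100 × (1 + 0.0636 × 11.9)] = 2.85×10^7 / 5446 = 5231 m³.
For wasting at MLVSS concentration, Q_w = V/θ_c = 5231/11.9 = 439.6 m³/d.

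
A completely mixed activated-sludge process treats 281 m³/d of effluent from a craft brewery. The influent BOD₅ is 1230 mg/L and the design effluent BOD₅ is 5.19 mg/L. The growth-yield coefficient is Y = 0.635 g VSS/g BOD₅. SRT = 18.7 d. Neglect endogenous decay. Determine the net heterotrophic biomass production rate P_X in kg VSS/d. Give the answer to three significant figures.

P_X ≈ 219 kg VSS/d

Since k_d ≈ 0, Y_obs = Y = 0.635 g VSS/g BOD₅.
Substrate removed = Q·(S₀ − S) = 281 m³/d × (1230 − 5.19) g/m³ = 3.44×10^5 g/d = 344.2 kg/d.
So the net sludge growth is P_X = 0.6350 × 344.2 = 218.5 kg VSS/d.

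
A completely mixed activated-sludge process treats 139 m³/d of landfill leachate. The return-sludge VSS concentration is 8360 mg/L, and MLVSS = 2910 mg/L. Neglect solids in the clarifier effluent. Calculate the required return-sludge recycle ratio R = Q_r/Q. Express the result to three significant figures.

Mass balance around the secondary clarifier (neglecting effluent solids): R = X / (X_r − X) = 2910 / (8360 − 2910) = 0.5339.

R ≈ 0.534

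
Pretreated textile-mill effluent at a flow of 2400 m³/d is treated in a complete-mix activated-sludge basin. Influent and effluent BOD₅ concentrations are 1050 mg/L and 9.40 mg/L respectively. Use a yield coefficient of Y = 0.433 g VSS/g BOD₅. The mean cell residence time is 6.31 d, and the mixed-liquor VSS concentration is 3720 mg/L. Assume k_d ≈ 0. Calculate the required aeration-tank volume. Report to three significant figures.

V·X = Y·Q·ΔS·θ_c gives V = 0.433 × 2400 × (1050 − 9.40) × 6.31 / 3720 = 1834 m³.

V ≈ 1830 m³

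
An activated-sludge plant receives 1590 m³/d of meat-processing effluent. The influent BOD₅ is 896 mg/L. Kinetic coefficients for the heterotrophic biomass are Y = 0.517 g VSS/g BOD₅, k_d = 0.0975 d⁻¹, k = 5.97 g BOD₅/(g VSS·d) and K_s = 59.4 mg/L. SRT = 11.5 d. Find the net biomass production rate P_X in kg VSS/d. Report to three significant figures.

From the Monod/SRT balance for a CMAS, S = K_s·(1+k_d θ_c)/[θ_c·(Y k − k_d) − 1] = 59.4 × (1 + 0.0975 × 11.5) / [11.5 × (0.517 × 5.97 − 0.0975) − 1] = 126.0 / 33.37 = 3.776 mg/L.
The observed yield is Y_obs = Y/(1 + k_d·θ_c) = 0.517 / (1 + 0.0975 × 11.5) = 0.517 / 2.121 = 0.2437 g VSS per g BOD₅ removed.
Mass of BOD₅ removed per day: Q(S₀ − S) = 1590 × 892.2 g/m³ = 1419 kg/d.
P_X = Y_obs · Q(S₀ − S) = 0.2437 × 1419 = 345.8 kg VSS/d.

P_X ≈ 346 kg VSS/d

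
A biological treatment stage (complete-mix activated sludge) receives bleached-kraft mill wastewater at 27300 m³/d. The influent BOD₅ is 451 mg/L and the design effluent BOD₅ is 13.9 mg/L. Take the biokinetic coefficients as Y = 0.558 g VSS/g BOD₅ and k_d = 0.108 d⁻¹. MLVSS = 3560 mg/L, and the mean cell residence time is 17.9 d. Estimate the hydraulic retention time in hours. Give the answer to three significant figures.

Rearranging the biomass balance for a CMAS with decay, V = Y·Q·ΔS·θ_c / [X·(1+k_d θ_c)] = 0.558 × 27300 × (451 − 13.9) × 17.9 / [3560 × (1 + 0.108 × 17.9)] = 1.19×10^8 / 10442 = 11414 m³.
HRT = V/Q = 11414 m³ / 27300 m³·d⁻¹ = 0.4181 d × 24 = 10.03 h.

τ ≈ 10.0 h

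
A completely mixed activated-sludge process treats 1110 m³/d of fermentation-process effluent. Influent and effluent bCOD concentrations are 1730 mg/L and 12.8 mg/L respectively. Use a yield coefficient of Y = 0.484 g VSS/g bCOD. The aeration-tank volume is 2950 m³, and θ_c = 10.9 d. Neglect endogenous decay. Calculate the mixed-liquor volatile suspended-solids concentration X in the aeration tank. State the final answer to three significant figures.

From V·X = Y·Q·(S₀ − S)·θ_c (decay neglected): X = 0.484 × 1110 × (1730 − 12.8) × 10.9 / 2950 = 3409 mg/L.

X ≈ 3410 mg/L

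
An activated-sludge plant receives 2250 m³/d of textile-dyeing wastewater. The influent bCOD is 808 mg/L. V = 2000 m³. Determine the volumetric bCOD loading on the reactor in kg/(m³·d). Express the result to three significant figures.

Volumetric loading L_v = Q·S₀ / V = 2250 × 808 g/m³ / 2000 m³ = 909.0 g/(m³·d) = 0.9090 kg bCOD/(m³·d).

L_v ≈ 0.909 kg bCOD/(m³·d)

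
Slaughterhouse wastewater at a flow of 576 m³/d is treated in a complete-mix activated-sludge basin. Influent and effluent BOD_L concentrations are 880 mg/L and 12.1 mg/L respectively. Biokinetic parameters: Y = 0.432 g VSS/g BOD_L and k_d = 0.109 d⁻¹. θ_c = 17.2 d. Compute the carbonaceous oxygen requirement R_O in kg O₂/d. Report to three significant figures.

R_O ≈ 393 kg O₂/d

Y_obs = Y / (1 + k_d θ_c) = 0.432 / (1 + 0.109 × 17.2) = 0.432 / 2.875 = 0.1503.
Q·(S₀ − S) = 576 × (880 − 12.1) × 10⁻³ = 499.9 kg/d removed.
P_X = Y_obs·Q·(S₀ − S) = 0.1503 × 499.9 = 75.12 kg VSS/d.
R_O = Q·(S₀ − S) − 1.42·P_X = 499.9 − 1.42 × 75.12 = 393.2 kg O₂/d.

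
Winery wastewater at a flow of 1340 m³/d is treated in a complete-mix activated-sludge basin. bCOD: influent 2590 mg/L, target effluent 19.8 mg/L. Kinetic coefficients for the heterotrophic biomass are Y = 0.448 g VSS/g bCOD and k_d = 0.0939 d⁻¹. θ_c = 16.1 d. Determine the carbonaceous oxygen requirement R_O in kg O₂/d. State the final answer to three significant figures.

Y_obs = Y / (1 + k_d θ_c) = 0.448 / (1 + 0.0939 × 16.1) = 0.448 / 2.512 = 0.1784.
Q·(S₀ − S) = 1340 × (2590 − 19.8) × 10⁻³ = 3444 kg/d removed.
P_X = Y_obs·Q·(S₀ − S) = 0.1784 × 3444 = 614.3 kg VSS/d.
Carbonaceous O₂ demand = substrate oxidised − cell-mass equivalent = 3444 − 1.42 × 614.3 = 2572 kg O₂/d.

R_O ≈ 2570 kg O₂/d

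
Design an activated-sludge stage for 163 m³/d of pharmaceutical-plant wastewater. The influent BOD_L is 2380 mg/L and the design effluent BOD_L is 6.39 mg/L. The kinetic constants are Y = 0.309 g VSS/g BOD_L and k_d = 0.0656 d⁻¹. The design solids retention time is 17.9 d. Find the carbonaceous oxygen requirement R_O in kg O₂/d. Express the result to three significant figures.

Correct the yield for decay: Y_obs = Y/(1 + k_d θ_c) = 0.309 / (1 + 0.0656 × 17.9) = 0.309 / 2.174 = 0.1421.
ΔS = 2380 − 6.39 = 2374 mg/L, so the substrate removal rate is 163 × 2374/1000 = 386.9 kg BOD_L/d.
Biomass synthesised: P_X = Y_obs × 386.9 = 54.99 kg VSS/d.
R_O = Q·ΔS − 1.42 P_X = 386.9 − 78.08 = 308.8 kg O₂/d.

R_O ≈ 309 kg O₂/d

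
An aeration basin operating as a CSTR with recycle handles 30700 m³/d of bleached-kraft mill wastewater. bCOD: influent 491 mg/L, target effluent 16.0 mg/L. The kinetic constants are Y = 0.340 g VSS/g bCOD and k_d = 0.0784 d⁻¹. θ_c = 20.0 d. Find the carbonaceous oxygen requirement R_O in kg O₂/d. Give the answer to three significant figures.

Observed yield with endogenous decay: Y_obs = Y / (1 + k_d·θ_c) = 0.340 / (1 + 0.0784 × 20.0) = 0.340 / 2.568 = 0.1324 g VSS/g bCOD.
Mass of bCOD removed per day: Q(S₀ − S) = 30700 × 475.0 g/m³ = 14582 kg/d.
Biomass synthesised: P_X = Y_obs × 14582 = 1931 kg VSS/d.
R_O = Q·(S₀ − S) − 1.42·P_X = 14582 − 1.42 × 1931 = 11841 kg O₂/d.

R_O ≈ 11800 kg O₂/d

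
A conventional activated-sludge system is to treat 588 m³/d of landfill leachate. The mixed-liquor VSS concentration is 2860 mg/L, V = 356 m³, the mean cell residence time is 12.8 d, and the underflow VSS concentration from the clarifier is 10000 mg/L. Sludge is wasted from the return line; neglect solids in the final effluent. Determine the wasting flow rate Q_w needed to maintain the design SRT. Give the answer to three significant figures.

Q_w ≈ 7.95 m³/d

Wasting from the return line (neglecting effluent solids): Q_w = V·X / (θ_c·X_r) = 356.0 × 2860 / (12.8 × 10000) = 7.954 m³/d.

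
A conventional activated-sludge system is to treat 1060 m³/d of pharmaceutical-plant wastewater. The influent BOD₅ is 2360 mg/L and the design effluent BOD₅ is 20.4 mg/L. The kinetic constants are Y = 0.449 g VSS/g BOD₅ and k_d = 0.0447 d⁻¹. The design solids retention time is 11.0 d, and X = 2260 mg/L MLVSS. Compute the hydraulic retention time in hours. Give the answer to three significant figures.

τ ≈ 82.3 h

Steady-state biomass mass balance: V·X·(1 + k_d·θ_c) = Y·Q·(S₀ − S)·θ_c, so V = 0.449 × 1060 × (2360 − 20.4) × 11.0 / [2260 × (1 + 0.0447 × 11.0)] = 1.22×10^7 / 3371 = 3633 m³.
τ = V/Q = 3633/1060 = 3.428 d, or 82.26 h.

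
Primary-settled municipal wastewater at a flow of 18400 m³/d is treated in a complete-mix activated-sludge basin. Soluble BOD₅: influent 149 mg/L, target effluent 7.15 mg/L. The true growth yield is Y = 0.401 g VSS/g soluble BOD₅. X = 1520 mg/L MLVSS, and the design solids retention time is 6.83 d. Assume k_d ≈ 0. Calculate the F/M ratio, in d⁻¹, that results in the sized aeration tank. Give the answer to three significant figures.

V·X = Y·Q·ΔS·θ_c gives V = 0.401 × 18400 × (149 − 7.15) × 6.83 / 1520 = 4703 m³.
Food-to-microorganism ratio F/M = Q S₀ / (V X) = 18400 × 149 / (4703 × 1520) = 0.3835 d⁻¹.

F/M ≈ 0.384 d⁻¹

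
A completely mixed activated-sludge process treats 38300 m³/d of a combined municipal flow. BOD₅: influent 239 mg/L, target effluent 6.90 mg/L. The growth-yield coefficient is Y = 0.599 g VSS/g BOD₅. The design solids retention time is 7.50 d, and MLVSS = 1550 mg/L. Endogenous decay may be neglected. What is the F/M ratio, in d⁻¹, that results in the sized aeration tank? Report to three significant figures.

F/M ≈ 0.229 d⁻¹

With k_d = 0 the design equation reduces to V = Y Q (S₀−S) θ_c / X = 0.599 × 38300 × (239 − 6.90) × 7.50 / 1550 = 25765 m³.
F/M = Q·S₀ / (V·X) = 38300 × 239 / (25765 × 1550) = 0.2292 g BOD₅·(g VSS·d)⁻¹.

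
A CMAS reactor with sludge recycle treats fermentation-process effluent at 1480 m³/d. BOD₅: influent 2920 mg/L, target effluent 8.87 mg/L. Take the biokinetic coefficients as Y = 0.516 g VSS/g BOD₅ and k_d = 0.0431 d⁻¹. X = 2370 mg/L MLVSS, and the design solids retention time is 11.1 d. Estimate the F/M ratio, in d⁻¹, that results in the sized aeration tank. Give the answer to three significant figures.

F/M ≈ 0.259 d⁻¹

Rearranging the biomass balance for a CMAS with decay, V = Y·Q·ΔS·θ_c / [X·(1+k_d θ_c)] = 0.516 × 1480 × (2920 − 8.87) × 11.1 / [2370 × (1 + 0.0431 × 11.1)] = 2.47×10^7 / 3504 = 7043 m³.
F/M = applied load / biomass = Q·S₀/(V·X) = 1480 × 2920 / (7043 × 2370) = 0.2589 d⁻¹.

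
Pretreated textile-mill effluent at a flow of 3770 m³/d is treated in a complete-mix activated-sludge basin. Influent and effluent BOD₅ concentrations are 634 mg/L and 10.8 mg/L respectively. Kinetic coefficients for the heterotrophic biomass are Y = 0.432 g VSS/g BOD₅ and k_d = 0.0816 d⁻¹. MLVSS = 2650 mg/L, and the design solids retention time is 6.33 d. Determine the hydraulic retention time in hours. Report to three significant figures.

τ ≈ 10.2 h

From the SRT design equation V = Y Q (S₀−S) θ_c / [X (1 + k_d θ_c)] = 0.432 × 3770 × (634 − 10.8) × 6.33 / [2650 × (1 + 0.0816 × 6.33)] = 6.42×10^6 / 4019 = 1599 m³.
HRT = V/Q = 1599 m³ / 3770 m³·d⁻¹ = 0.4241 d × 24 = 10.18 h.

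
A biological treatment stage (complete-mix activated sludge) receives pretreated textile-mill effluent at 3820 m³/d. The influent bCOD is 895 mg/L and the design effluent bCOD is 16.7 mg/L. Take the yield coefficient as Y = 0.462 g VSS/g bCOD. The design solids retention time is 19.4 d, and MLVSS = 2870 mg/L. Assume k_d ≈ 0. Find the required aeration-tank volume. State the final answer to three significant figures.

V ≈ 10500 m³

Biomass mass balance (decay neglected): V·X = Y·Q·(S₀ − S)·θ_c, so V = 0.462 × 3820 × (895 − 16.7) × 19.4 / 2870 = 10478 m³.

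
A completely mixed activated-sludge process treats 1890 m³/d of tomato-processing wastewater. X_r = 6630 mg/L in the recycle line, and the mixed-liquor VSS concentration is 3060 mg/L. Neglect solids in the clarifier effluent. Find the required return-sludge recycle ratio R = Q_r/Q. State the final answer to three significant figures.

R ≈ 0.857

Solids balance on the clarifier gives (1+R)X = R·X_r, so R = X/(X_r − X) = 3060 / (6630 − 3060) = 0.8571.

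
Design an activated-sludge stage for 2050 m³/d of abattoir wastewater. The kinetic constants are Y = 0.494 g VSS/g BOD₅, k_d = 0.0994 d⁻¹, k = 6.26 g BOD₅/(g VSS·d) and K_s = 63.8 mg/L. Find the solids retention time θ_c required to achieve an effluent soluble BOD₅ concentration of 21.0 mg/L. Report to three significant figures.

Specific growth rate at S = 21.0 mg/L: μ = YkS/(K_s+S) = 0.494·6.26·21.0/(63.8+21.0) = 0.7658 d⁻¹.
Then 1/θ_c = μ − k_d = 0.7658 − 0.0994 = 0.6664 d⁻¹, giving θ_c = 1.501 d.

θ_c ≈ 1.50 d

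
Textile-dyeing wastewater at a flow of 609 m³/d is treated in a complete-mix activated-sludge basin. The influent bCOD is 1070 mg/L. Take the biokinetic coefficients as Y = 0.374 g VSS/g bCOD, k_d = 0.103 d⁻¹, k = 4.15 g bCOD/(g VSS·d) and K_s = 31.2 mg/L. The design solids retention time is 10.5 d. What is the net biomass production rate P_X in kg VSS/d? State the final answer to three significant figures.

P_X ≈ 117 kg VSS/d

Effluent substrate depends only on kinetics and SRT: S = K_s(1 + k_d θ_c) / [θ_c(Yk − k_d) − 1] = 31.2 × (1 + 0.103 × 10.5) / [10.5 × (0.374 × 4.15 − 0.103) − 1] = 64.94 / 14.22 = 4.568 mg/L.
The observed yield is Y_obs = Y/(1 + k_d·θ_c) = 0.374 / (1 + 0.103 × 10.5) = 0.374 / 2.082 = 0.1797 g VSS per g bCOD removed.
Substrate removed = Q·(S₀ − S) = 609 m³/d × (1070 − 4.57) g/m³ = 6.49×10^5 g/d = 648.8 kg/d.
Biomass produced: P_X = Y_obs·Q·ΔS = 0.1797 × 648.8 ≈ 116.6 kg VSS/d.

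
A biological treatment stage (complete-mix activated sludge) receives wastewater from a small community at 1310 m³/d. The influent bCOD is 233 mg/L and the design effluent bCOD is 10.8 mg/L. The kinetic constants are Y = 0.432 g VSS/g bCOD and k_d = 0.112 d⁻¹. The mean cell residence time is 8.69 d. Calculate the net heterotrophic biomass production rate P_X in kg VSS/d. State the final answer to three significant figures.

Y_obs = Y / (1 + k_d θ_c) = 0.432 / (1 + 0.112 × 8.69) = 0.432 / 1.973 = 0.2189.
ΔS = 233 − 10.8 = 222.2 mg/L, so the substrate removal rate is 1310 × 222.2/1000 = 291.1 kg bCOD/d.
Biomass produced: P_X = Y_obs·Q·ΔS = 0.2189 × 291.1 ≈ 63.73 kg VSS/d.

P_X ≈ 63.7 kg VSS/d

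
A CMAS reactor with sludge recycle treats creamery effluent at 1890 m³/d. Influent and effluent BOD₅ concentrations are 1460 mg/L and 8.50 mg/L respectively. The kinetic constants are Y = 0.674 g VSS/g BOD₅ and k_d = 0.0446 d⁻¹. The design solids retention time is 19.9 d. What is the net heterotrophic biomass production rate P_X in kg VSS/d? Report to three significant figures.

Observed yield with endogenous decay: Y_obs = Y / (1 + k_d·θ_c) = 0.674 / (1 + 0.0446 × 19.9) = 0.674 / 1.888 = 0.3571 g VSS/g BOD₅.
ΔS = 1460 − 8.50 = 1452 mg/L, so the substrate removal rate is 1890 × 1452/1000 = 2743 kg BOD₅/d.
Net biomass production P_X = Y_obs × Q·(S₀ − S) = 0.3571 × 2743 = 979.6 kg VSS/d.

P_X ≈ 980 kg VSS/d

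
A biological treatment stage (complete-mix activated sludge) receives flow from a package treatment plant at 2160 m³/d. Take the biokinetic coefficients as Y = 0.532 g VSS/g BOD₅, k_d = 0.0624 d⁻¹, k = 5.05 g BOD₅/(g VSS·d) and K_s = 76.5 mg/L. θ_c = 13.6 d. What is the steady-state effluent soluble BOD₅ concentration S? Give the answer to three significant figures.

S ≈ 4.08 mg/L

Effluent substrate depends only on kinetics and SRT: S = K_s(1 + k_d θ_c) / [θ_c(Yk − k_d) − 1] = 76.5 × (1 + 0.0624 × 13.6) / [13.6 × (0.532 × 5.05 − 0.0624) − 1] = 141.4 / 34.69 = 4.077 mg/L.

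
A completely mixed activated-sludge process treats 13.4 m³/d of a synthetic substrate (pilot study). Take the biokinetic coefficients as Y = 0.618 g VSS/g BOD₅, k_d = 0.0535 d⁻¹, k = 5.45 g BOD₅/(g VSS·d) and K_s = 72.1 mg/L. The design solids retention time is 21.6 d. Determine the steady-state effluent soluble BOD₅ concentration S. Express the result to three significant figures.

From the Monod/SRT balance for a CMAS, S = K_s·(1+k_d θ_c)/[θ_c·(Y k − k_d) − 1] = 72.1 × (1 + 0.0535 × 21.6) / [21.6 × (0.618 × 5.45 − 0.0535) − 1] = 155.4 / 70.60 = 2.202 mg/L.

S ≈ 2.20 mg/L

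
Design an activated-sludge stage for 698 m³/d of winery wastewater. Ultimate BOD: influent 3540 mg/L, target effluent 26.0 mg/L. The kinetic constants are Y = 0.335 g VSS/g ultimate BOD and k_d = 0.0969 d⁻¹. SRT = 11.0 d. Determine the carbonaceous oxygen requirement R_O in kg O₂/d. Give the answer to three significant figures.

Y_obs = Y / (1 + k_d θ_c) = 0.335 / (1 + 0.0969 × 11.0) = 0.335 / 2.066 = 0.1622.
Substrate removed = Q·(S₀ − S) = 698 m³/d × (3540 − 26.0) g/m³ = 2.45×10^6 g/d = 2453 kg/d.
Biomass synthesised: P_X = Y_obs × 2453 = 397.7 kg VSS/d.
R_O = Q·ΔS − 1.42 P_X = 2453 − 564.8 = 1888 kg O₂/d.

R_O ≈ 1890 kg O₂/d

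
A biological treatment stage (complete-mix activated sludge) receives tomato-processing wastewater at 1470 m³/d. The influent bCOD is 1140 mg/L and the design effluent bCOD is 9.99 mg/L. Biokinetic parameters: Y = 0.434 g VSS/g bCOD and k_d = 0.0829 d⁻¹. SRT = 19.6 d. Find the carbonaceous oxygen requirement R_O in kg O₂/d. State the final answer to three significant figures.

R_O ≈ 1270 kg O₂/d

Correct the yield for decay: Y_obs = Y/(1 + k_d θ_c) = 0.434 / (1 + 0.0829 × 19.6) = 0.434 / 2.625 = 0.1653.
Substrate removed = Q·(S₀ − S) = 1470 m³/d × (1140 − 9.99) g/m³ = 1.66×10^6 g/d = 1661 kg/d.
Net sludge production P_X = 0.1653 × 1661 = 274.7 kg VSS/d.
Carbonaceous O₂ demand = substrate oxidised − cell-mass equivalent = 1661 − 1.42 × 274.7 = 1271 kg O₂/d.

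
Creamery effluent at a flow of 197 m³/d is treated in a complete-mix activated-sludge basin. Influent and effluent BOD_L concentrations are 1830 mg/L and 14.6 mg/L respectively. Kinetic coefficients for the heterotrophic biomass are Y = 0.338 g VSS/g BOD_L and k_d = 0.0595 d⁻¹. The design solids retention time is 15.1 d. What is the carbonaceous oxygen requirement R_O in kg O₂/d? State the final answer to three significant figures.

Y_obs = Y / (1 + k_d θ_c) = 0.338 / (1 + 0.0595 × 15.1) = 0.338 / 1.898 = 0.1780.
Q·(S₀ − S) = 197 × (1830 − 14.6) × 10⁻³ = 357.6 kg/d removed.
P_X = Y_obs·Q·(S₀ − S) = 0.1780 × 357.6 = 63.67 kg VSS/d.
R_O = Q·(S₀ − S) − 1.42·P_X = 357.6 − 1.42 × 63.67 = 267.2 kg O₂/d.

R_O ≈ 267 kg O₂/d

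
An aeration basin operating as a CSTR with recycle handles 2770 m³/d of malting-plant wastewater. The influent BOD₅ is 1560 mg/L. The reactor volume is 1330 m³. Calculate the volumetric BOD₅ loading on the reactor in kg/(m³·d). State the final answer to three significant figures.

Applied BOD₅ load per unit volume = Q·S₀/V = (2770 × 1560/1000)/1330 = 3.249 kg BOD₅·m⁻³·d⁻¹.

L_v ≈ 3.25 kg BOD₅/(m³·d)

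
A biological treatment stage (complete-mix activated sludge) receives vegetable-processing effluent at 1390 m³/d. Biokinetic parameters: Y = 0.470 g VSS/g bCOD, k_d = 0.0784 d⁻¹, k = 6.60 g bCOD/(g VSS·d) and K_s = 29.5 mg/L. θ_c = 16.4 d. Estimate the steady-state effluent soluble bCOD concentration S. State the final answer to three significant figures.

Effluent substrate depends only on kinetics and SRT: S = K_s(1 + k_d θ_c) / [θ_c(Yk − k_d) − 1] = 29.5 × (1 + 0.0784 × 16.4) / [16.4 × (0.470 × 6.60 − 0.0784) − 1] = 67.43 / 48.59 = 1.388 mg/L.

S ≈ 1.39 mg/L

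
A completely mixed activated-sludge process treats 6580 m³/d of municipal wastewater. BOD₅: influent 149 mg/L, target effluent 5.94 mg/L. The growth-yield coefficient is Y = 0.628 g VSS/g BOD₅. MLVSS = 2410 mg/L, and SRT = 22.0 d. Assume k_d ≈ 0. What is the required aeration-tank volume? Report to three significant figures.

Biomass mass balance (decay neglected): V·X = Y·Q·(S₀ − S)·θ_c, so V = 0.628 × 6580 × (149 − 5.94) × 22.0 / 2410 = 5396 m³.

V ≈ 5400 m³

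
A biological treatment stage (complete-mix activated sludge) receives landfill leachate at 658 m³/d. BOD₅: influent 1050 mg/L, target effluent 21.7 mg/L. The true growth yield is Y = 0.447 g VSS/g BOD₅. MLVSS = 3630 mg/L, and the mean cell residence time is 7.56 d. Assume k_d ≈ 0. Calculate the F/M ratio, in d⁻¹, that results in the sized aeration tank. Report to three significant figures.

F/M ≈ 0.302 d⁻¹

V·X = Y·Q·ΔS·θ_c gives V = 0.447 × 658 × (1050 − 21.7) × 7.56 / 3630 = 629.9 m³.
F/M = applied load / biomass = Q·S₀/(V·X) = 658 × 1050 / (629.9 × 3630) = 0.3022 d⁻¹.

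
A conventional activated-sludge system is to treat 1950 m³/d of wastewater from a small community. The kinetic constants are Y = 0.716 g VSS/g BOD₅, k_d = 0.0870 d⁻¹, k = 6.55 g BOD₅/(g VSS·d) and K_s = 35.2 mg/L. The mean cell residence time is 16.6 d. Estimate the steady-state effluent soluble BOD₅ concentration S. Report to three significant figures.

For a completely mixed reactor with recycle the Lawrence–McCarty relation gives S = K_s·(1 + k_d·θ_c) / [θ_c·(Y·k − k_d) − 1] = 35.2 × (1 + 0.0870 × 16.6) / [16.6 × (0.716 × 6.55 − 0.0870) − 1] = 86.04 / 75.41 = 1.141 mg/L.

S ≈ 1.14 mg/L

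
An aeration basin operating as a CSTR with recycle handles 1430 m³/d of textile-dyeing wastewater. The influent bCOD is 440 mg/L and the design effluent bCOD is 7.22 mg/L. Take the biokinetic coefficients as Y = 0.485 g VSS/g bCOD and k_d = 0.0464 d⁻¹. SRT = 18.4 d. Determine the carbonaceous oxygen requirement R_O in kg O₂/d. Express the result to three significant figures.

Observed yield with endogenous decay: Y_obs = Y / (1 + k_d·θ_c) = 0.485 / (1 + 0.0464 × 18.4) = 0.485 / 1.854 = 0.2616 g VSS/g bCOD.
Substrate removed = Q·(S₀ − S) = 1430 m³/d × (440 − 7.22) g/m³ = 6.19×10^5 g/d = 618.9 kg/d.
Net sludge production P_X = 0.2616 × 618.9 = 161.9 kg VSS/d.
R_O = Q·(S₀ − S) − 1.42·P_X = 618.9 − 1.42 × 161.9 = 389.0 kg O₂/d.

R_O ≈ 389 kg O₂/d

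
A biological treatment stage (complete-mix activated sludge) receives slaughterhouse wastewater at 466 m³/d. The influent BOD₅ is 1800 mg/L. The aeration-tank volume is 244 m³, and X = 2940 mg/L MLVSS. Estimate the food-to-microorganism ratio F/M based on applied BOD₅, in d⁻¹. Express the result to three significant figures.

F/M ≈ 1.17 d⁻¹

F/M = applied load / biomass = Q·S₀/(V·X) = 466 × 1800 / (244.0 × 2940) = 1.169 d⁻¹.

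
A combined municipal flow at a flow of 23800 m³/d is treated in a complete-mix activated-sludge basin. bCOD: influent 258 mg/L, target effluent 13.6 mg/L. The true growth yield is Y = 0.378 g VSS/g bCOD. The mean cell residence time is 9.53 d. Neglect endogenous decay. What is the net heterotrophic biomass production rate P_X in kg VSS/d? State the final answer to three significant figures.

No decay correction is needed, so Y_obs = Y = 0.378.
ΔS = 258 − 13.6 = 244.4 mg/L, so the substrate removal rate is 23800 × 244.4/1000 = 5817 kg bCOD/d.
So the net sludge growth is P_X = 0.3780 × 5817 = 2199 kg VSS/d.

P_X ≈ 2200 kg VSS/d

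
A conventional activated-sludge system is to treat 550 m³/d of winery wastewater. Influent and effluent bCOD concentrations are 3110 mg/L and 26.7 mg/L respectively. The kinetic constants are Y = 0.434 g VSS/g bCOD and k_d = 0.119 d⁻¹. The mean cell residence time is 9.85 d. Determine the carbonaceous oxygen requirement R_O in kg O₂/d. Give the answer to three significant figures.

Y_obs = Y / (1 + k_d θ_c) = 0.434 / (1 + 0.119 × 9.85) = 0.434 / 2.172 = 0.1998.
ΔS = 3110 − 26.7 = 3083 mg/L, so the substrate removal rate is 550 × 3083/1000 = 1696 kg bCOD/d.
Biomass synthesised: P_X = Y_obs × 1696 = 338.8 kg VSS/d.
R_O = Q·(S₀ − S) − 1.42·P_X = 1696 − 1.42 × 338.8 = 1215 kg O₂/d.

R_O ≈ 1210 kg O₂/d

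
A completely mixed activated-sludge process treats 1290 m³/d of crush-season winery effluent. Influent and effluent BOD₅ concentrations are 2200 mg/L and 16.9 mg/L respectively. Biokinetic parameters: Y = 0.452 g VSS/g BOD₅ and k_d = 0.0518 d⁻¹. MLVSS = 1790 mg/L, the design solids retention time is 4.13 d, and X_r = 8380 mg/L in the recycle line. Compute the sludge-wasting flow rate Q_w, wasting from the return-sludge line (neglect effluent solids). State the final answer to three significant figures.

Q_w ≈ 125 m³/d

From the SRT design equation V = Y Q (S₀−S) θ_c / [X (1 + k_d θ_c)] = 0.452 × 1290 × (2200 − 16.9) × 4.13 / [1790 × (1 + 0.0518 × 4.13)] = 5.26×10^6 / 2173 = 2419 m³.
Wasting from the return line (neglecting effluent solids): Q_w = V·X / (θ_c·X_r) = 2419 × 1790 / (4.13 × 8380) = 125.1 m³/d.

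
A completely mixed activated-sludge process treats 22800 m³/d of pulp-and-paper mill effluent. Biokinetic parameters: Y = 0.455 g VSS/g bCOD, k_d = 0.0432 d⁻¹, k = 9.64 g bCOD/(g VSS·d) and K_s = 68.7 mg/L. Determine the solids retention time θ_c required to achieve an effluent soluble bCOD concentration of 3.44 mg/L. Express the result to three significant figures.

θ_c ≈ 6.03 d

Specific growth rate at S = 3.44 mg/L: μ = YkS/(K_s+S) = 0.455·9.64·3.44/(68.7+3.44) = 0.2092 d⁻¹.
θ_c = 1/(μ − k_d) = 1/(0.2092 − 0.0432) = 1/0.1660 = 6.026 d.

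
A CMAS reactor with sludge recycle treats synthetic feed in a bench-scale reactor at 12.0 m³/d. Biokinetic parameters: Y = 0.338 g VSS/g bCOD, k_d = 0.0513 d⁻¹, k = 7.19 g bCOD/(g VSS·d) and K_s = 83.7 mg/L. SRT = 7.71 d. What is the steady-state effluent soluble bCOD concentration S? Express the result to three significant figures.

From the Monod/SRT balance for a CMAS, S = K_s·(1+k_d θ_c)/[θ_c·(Y k − k_d) − 1] = 83.7 × (1 + 0.0513 × 7.71) / [7.71 × (0.338 × 7.19 − 0.0513) − 1] = 116.8 / 17.34 = 6.736 mg/L.

S ≈ 6.74 mg/L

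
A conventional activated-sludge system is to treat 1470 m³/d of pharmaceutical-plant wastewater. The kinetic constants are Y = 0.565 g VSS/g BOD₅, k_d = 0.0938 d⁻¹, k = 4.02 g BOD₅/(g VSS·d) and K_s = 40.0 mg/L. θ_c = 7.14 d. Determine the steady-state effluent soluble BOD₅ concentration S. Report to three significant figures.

S ≈ 4.59 mg/L

Effluent substrate depends only on kinetics and SRT: S = K_s(1 + k_d θ_c) / [θ_c(Yk − k_d) − 1] = 40.0 × (1 + 0.0938 × 7.14) / [7.14 × (0.565 × 4.02 − 0.0938) − 1] = 66.79 / 14.55 = 4.591 mg/L.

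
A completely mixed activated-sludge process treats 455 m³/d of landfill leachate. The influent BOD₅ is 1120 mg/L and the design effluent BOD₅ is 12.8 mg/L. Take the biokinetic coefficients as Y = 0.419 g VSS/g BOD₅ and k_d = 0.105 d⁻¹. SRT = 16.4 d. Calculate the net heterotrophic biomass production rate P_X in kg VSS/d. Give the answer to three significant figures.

P_X ≈ 77.5 kg VSS/d

Y_obs = Y / (1 + k_d θ_c) = 0.419 / (1 + 0.105 × 16.4) = 0.419 / 2.722 = 0.1539.
Mass of BOD₅ removed per day: Q(S₀ − S) = 455 × 1107 g/m³ = 503.8 kg/d.
Net biomass production P_X = Y_obs × Q·(S₀ − S) = 0.1539 × 503.8 = 77.55 kg VSS/d.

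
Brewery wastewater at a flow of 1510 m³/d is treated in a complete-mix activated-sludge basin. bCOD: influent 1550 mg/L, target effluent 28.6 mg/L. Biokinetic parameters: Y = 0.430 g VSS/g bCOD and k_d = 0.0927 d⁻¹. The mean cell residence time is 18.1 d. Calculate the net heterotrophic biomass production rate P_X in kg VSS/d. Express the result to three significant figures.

P_X ≈ 369 kg VSS/d

Y_obs = Y / (1 + k_d θ_c) = 0.430 / (1 + 0.0927 × 18.1) = 0.430 / 2.678 = 0.1606.
Substrate removed = Q·(S₀ − S) = 1510 m³/d × (1550 − 28.6) g/m³ = 2.3×10^6 g/d = 2297 kg/d.
Net biomass production P_X = Y_obs × Q·(S₀ − S) = 0.1606 × 2297 = 368.9 kg VSS/d.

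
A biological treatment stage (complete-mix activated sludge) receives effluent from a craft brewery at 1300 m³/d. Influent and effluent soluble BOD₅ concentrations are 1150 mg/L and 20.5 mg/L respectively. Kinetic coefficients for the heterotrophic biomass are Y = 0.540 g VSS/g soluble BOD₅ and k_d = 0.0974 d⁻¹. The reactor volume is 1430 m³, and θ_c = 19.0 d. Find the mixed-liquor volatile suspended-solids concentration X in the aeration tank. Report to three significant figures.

X ≈ 3700 mg/L

X = Y·Q·ΔS·θ_c / [V·(1 + k_d θ_c)] = 0.540 × 1300 × (1150 − 20.5) × 19.0 / [1430 × (1 + 0.0974 × 19.0)] = 3696 mg/L.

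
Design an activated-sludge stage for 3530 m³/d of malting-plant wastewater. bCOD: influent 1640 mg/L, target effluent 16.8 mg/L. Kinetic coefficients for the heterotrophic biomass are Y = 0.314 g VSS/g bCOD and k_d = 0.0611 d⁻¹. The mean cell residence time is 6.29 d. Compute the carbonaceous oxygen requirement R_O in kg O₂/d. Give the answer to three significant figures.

Correct the yield for decay: Y_obs = Y/(1 + k_d θ_c) = 0.314 / (1 + 0.0611 × 6.29) = 0.314 / 1.384 = 0.2268.
Q·(S₀ − S) = 3530 × (1640 − 16.8) × 10⁻³ = 5730 kg/d removed.
Biomass synthesised: P_X = Y_obs × 5730 = 1300 kg VSS/d.
Carbonaceous O₂ demand = substrate oxidised − cell-mass equivalent = 5730 − 1.42 × 1300 = 3884 kg O₂/d.

R_O ≈ 3880 kg O₂/d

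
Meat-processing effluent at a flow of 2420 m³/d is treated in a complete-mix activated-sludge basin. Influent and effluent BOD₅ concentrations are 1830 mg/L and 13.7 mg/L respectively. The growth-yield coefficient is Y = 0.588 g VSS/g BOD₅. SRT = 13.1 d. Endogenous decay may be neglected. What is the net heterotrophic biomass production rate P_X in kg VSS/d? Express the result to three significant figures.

No decay correction is needed, so Y_obs = Y = 0.588.
Substrate removed = Q·(S₀ − S) = 2420 m³/d × (1830 − 13.7) g/m³ = 4.4×10^6 g/d = 4395 kg/d.
Net biomass production P_X = Y_obs × Q·(S₀ − S) = 0.5880 × 4395 = 2585 kg VSS/d.

P_X ≈ 2580 kg VSS/d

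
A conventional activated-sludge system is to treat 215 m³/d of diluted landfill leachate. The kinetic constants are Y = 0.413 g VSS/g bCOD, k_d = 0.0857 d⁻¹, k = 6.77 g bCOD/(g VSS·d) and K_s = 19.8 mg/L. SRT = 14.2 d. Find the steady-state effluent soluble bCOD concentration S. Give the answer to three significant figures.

S ≈ 1.17 mg/L

For a completely mixed reactor with recycle the Lawrence–McCarty relation gives S = K_s·(1 + k_d·θ_c) / [θ_c·(Y·k − k_d) − 1] = 19.8 × (1 + 0.0857 × 14.2) / [14.2 × (0.413 × 6.77 − 0.0857) − 1] = 43.90 / 37.49 = 1.171 mg/L.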